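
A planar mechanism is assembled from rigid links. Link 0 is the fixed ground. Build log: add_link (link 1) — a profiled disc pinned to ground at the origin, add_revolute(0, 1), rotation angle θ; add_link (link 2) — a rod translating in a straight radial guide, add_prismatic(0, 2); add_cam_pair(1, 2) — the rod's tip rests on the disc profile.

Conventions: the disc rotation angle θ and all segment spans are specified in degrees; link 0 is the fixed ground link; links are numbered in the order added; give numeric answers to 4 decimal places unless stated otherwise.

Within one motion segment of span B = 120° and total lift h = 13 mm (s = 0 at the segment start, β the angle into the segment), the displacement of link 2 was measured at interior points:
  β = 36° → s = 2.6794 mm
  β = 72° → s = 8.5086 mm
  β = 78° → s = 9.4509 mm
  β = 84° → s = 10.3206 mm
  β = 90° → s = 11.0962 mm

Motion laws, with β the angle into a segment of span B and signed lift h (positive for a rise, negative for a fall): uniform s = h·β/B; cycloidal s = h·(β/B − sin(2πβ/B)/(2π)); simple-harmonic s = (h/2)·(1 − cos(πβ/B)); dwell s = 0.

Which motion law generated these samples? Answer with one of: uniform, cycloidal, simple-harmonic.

candidates at β/B = r: uniform s = h·r (linear in β); cycloidal s = h·(r − sin(2πr)/(2π)); simple-harmonic s = (h/2)(1 − cos(πr))
β=36°: printed 2.6794 | uniform 3.9000, cycloidal 1.9323, simple-harmonic 2.6794
β=72°: printed 8.5086 | uniform 7.8000, cycloidal 9.0161, simple-harmonic 8.5086
β=78°: printed 9.4509 | uniform 8.4500, cycloidal 10.1239, simple-harmonic 9.4509
β=84°: printed 10.3206 | uniform 9.1000, cycloidal 11.0677, simple-harmonic 10.3206
β=90°: printed 11.0962 | uniform 9.7500, cycloidal 11.8190, simple-harmonic 11.0962
only one law matches every sample → simple-harmonic

simple-harmonic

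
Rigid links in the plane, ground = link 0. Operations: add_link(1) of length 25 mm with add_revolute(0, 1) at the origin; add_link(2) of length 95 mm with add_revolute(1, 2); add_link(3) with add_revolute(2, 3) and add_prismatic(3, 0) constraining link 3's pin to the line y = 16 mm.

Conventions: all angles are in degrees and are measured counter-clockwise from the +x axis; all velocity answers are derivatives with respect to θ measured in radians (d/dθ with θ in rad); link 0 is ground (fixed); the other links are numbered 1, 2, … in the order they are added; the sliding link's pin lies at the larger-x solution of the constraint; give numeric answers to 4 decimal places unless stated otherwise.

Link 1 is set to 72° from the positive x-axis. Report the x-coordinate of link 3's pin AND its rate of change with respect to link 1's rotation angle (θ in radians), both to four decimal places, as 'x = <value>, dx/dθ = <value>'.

geometry: r = 25 mm, L = 95 mm, e = 16 mm
crank pin P = (r cos θ, r sin θ) = (7.725425, 23.776413)
h = r sin θ − e = 23.776413 − 16 = 7.776413
x = r cos θ + √(L² − h²) = 7.725425 + 94.681188 = 102.406613
dx/dθ = −r sin θ − h·r cos θ/√(L² − h²) (θ in radians; h = 7.776413) = -24.410922

x = 102.4066, dx/dθ = -24.4109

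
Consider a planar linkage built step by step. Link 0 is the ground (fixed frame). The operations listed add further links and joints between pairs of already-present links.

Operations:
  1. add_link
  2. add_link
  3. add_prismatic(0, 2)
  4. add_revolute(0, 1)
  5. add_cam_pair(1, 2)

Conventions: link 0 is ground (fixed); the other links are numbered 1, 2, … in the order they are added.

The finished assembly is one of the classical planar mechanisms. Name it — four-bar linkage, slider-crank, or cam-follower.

links: 3 (incl. ground); joints: 1 revolute, 1 prismatic, 1 higher (cam) pair, forming one closed loop
3 links, revolute + prismatic + higher pair in one loop → cam-follower

cam-follower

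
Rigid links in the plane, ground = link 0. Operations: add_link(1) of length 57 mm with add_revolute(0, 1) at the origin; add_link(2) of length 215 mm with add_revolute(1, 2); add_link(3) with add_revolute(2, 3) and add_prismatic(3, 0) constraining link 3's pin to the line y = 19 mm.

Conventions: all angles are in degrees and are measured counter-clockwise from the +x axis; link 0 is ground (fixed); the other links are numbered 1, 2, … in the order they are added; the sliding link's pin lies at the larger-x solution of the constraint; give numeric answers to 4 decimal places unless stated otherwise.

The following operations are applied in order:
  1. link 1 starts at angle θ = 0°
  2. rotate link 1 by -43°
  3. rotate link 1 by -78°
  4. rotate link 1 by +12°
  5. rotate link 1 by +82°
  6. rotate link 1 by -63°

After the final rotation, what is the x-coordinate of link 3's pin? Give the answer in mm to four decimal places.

geometry: r = 57 mm, L = 215 mm, e = 19 mm; θ starts at 0°
rotate link 1 by -43°: θ ← 0° -43° = -43°
rotate link 1 by -78°: θ ← -43° -78° = -121°
rotate link 1 by +12°: θ ← -121° +12° = -109°
rotate link 1 by +82°: θ ← -109° +82° = -27°
rotate link 1 by -63°: θ ← -27° -63° = -90°
crank pin P = (r cos θ, r sin θ) = (0.000000, -57.000000)
h = r sin θ − e = -57.000000 − 19 = -76.000000
x = r cos θ + √(L² − h²) = 0.000000 + 201.119368 = 201.119368

201.1194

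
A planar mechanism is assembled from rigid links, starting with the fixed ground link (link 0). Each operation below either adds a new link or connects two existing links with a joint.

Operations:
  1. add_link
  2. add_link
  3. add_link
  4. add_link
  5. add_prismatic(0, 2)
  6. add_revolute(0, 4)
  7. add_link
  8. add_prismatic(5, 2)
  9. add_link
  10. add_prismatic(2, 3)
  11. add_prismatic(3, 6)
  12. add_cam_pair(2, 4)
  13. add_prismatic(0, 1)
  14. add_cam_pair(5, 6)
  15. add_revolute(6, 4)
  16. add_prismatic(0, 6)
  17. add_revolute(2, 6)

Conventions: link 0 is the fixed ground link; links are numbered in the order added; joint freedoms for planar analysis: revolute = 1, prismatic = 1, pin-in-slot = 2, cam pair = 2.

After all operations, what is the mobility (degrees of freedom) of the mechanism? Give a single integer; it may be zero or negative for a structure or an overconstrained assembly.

(L,J1,J2)=(1,0,0); link0 fixed
link1: (2,0,0)
link2: (3,0,0)
link3: (4,0,0)
link4: (5,0,0)
P 0-2 [J1]: (5,1,0)
R 0-4 [J1]: (5,2,0)
link5: (6,2,0)
P 5-2 [J1]: (6,3,0)
link6: (7,3,0)
P 2-3 [J1]: (7,4,0)
P 3-6 [J1]: (7,5,0)
C 2-4 [J2]: (7,5,1)
P 0-1 [J1]: (7,6,1)
C 5-6 [J2]: (7,6,2)
R 6-4 [J1]: (7,7,2)
P 0-6 [J1]: (7,8,2)
R 2-6 [J1]: (7,9,2)
Grübler: 3·6 − 2·9 − 2 = -2

M = -2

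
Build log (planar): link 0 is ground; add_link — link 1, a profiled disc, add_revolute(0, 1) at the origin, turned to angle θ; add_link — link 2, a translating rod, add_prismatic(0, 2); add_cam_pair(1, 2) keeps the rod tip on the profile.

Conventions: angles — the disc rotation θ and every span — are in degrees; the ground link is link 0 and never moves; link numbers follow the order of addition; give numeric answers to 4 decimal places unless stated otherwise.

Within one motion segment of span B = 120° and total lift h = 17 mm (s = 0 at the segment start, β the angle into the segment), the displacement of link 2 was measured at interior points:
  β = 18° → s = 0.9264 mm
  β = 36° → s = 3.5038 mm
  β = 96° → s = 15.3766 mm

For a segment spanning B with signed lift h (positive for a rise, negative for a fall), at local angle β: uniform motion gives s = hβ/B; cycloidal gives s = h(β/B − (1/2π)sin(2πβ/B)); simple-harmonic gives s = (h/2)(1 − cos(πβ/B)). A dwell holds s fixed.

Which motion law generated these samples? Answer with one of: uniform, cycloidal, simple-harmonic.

candidates at β/B = r: uniform s = h·r (linear in β); cycloidal s = h·(r − sin(2πr)/(2π)); simple-harmonic s = (h/2)(1 − cos(πr))
β=18°: printed 0.9264 | uniform 2.5500, cycloidal 0.3611, simple-harmonic 0.9264
β=36°: printed 3.5038 | uniform 5.1000, cycloidal 2.5268, simple-harmonic 3.5038
β=96°: printed 15.3766 | uniform 13.6000, cycloidal 16.1732, simple-harmonic 15.3766
only one law matches every sample → simple-harmonic

simple-harmonic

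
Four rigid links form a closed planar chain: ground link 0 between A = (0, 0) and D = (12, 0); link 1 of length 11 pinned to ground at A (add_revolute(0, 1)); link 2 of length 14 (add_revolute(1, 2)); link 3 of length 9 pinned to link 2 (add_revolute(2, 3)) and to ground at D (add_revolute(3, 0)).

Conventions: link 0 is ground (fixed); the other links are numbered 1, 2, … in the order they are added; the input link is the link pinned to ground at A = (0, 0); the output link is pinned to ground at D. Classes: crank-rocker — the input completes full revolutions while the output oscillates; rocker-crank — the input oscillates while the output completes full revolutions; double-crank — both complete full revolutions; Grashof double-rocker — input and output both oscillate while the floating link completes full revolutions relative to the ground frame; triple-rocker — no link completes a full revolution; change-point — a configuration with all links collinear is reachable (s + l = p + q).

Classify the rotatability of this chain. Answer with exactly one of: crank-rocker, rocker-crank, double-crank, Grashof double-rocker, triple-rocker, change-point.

lengths: ground=12, input=11, coupler=14, output=9
sorted: s=9 (shortest), l=14 (longest), p+q=23
s + l = 23 vs p + q = 23
s + l = p + q → change-point (collinear configuration reachable)

change-point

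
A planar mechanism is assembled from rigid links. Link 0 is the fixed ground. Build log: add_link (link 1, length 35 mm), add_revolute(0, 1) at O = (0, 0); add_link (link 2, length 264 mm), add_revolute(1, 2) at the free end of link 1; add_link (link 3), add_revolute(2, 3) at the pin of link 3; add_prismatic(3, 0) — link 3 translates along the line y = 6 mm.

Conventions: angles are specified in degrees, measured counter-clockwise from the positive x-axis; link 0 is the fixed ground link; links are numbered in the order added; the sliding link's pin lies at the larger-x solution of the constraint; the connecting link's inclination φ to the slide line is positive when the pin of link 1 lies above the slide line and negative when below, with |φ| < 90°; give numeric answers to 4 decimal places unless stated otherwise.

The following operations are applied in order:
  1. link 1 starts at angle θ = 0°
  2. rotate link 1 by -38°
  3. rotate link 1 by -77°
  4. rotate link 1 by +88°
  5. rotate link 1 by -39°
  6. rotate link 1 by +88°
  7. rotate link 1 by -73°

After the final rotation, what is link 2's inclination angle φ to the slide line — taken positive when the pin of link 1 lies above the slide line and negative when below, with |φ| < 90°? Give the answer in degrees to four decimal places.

geometry: r = 35 mm, L = 264 mm, e = 6 mm; θ starts at 0°
rotate link 1 by -38°: θ ← 0° -38° = -38°
rotate link 1 by -77°: θ ← -38° -77° = -115°
rotate link 1 by +88°: θ ← -115° +88° = -27°
rotate link 1 by -39°: θ ← -27° -39° = -66°
rotate link 1 by +88°: θ ← -66° +88° = 22°
rotate link 1 by -73°: θ ← 22° -73° = -51°
h = r sin θ − e = -27.200109 − 6 = -33.200109
sin φ = h / L = -33.200109 / 264 = -0.12575799
φ = arcsin(-0.12575799) = -7.224531°

-7.2245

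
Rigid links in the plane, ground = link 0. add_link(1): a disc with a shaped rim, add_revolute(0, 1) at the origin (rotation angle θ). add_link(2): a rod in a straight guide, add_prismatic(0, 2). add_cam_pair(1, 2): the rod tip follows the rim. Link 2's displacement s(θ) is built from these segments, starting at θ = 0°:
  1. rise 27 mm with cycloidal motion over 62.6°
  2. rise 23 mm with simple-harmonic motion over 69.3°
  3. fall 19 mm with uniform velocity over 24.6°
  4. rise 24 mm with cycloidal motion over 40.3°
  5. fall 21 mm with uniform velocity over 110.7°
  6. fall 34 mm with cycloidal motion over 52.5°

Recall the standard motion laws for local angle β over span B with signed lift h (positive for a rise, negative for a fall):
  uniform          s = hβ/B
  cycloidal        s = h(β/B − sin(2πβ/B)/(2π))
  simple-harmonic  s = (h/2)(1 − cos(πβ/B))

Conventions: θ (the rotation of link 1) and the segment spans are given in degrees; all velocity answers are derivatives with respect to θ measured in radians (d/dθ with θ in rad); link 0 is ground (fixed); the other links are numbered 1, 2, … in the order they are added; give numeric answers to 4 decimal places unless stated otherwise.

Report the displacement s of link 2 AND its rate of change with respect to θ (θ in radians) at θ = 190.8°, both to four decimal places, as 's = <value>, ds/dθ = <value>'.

segment 1 (0° to 62.6°, cycloidal, h = 27) is passed completely: s = 0.0000 + (27) = 27.0000
segment 2 (62.6° to 131.9°, simple-harmonic, h = 23) is passed completely: s = 27.0000 + (23) = 50.0000
segment 3 (131.9° to 156.5°, uniform, h = -19) is passed completely: s = 50.0000 + (-19) = 31.0000
θ = 190.8° falls in segment 4 (156.5° to 196.8°, cycloidal, h = 24): β = 190.8 − 156.5 = 34.3°, B = 40.3°; Δs = 24·(0.8511 − sin(2π·0.8511)/(2π)) = 23.5012; s = 31.0000 + 23.5012 = 54.5012
velocity in seg [156.5°–196.8°] (cycloidal), θ in radians: β = 34.3° = 0.5986 rad, B = 40.3° = 0.7034 rad; ds/dθ = (h/B)(1 − cos(2πβ/B)) = (24/0.7034)(1 − cos(2π·0.8511)) = 13.872229 mm/rad

s = 54.5012, ds/dθ = 13.8722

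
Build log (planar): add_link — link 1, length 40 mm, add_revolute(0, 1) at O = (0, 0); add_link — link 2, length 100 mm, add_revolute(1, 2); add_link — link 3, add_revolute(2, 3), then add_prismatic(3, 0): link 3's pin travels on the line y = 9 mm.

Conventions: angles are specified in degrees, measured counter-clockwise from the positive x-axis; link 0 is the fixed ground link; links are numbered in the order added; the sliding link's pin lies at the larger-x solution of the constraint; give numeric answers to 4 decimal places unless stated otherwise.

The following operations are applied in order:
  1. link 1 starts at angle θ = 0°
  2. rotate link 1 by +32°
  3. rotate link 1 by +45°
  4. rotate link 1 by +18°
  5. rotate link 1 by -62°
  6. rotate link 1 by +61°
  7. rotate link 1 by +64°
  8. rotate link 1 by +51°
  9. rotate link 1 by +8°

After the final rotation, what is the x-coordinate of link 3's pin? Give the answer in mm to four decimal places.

geometry: r = 40 mm, L = 100 mm, e = 9 mm; θ starts at 0°
rotate link 1 by +32°: θ ← 0° +32° = 32°
rotate link 1 by +45°: θ ← 32° +45° = 77°
rotate link 1 by +18°: θ ← 77° +18° = 95°
rotate link 1 by -62°: θ ← 95° -62° = 33°
rotate link 1 by +61°: θ ← 33° +61° = 94°
rotate link 1 by +64°: θ ← 94° +64° = 158°
rotate link 1 by +51°: θ ← 158° +51° = 209°
rotate link 1 by +8°: θ ← 209° +8° = 217°
crank pin P = (r cos θ, r sin θ) = (-31.945420, -24.072601)
h = r sin θ − e = -24.072601 − 9 = -33.072601
x = r cos θ + √(L² − h²) = -31.945420 + 94.372682 = 62.427261

62.4273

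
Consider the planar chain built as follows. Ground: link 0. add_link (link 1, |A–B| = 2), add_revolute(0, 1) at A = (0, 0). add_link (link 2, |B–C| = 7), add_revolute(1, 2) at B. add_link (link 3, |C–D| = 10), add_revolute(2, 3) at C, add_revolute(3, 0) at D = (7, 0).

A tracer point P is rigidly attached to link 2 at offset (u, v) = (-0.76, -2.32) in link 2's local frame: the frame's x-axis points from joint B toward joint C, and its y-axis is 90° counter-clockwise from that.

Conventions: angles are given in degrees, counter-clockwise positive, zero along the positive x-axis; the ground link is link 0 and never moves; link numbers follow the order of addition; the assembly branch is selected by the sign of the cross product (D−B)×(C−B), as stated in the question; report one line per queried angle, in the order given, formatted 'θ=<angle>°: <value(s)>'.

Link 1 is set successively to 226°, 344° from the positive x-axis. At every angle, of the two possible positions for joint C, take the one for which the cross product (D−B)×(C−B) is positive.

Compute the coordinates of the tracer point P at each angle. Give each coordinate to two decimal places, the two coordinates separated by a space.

A=(0,0), D=(7.00,0)
θ=226°: B = A + 2.00·(cos226°, sin226°) = (-1.3893, -1.4387)
θ=226°: |BD| = 8.5118
θ=226°: circle(B,7.00) ∩ circle(D,10.00): a=1.2600, h=6.8857
θ=226°:   candidates: C₊=(-1.3112,5.5609) cross=58.609; C₋=(1.0164,-8.0123) cross=-58.609
θ=226°:   branch + wants cross > 0 → take C=(-1.3112,5.5609) (cross=58.609)
θ=226°: ex = (C−B)/|BC| = (0.0112,0.9999); ey = (-0.9999,0.0112)
θ=226°: P = B + -0.76·ex + -2.32·ey = (0.9221,-2.2245)
θ=344°: B = A + 2.00·(cos344°, sin344°) = (1.9225, -0.5513)
θ=344°: |BD| = 5.1073
θ=344°: circle(B,7.00) ∩ circle(D,10.00): a=-2.4392, h=6.5613
θ=344°:   candidates: C₊=(-1.2106,5.7084) cross=33.511; C₋=(0.2058,-7.3375) cross=-33.511
θ=344°:   branch + wants cross > 0 → take C=(-1.2106,5.7084) (cross=33.511)
θ=344°: ex = (C−B)/|BC| = (-0.4476,0.8942); ey = (-0.8942,-0.4476)
θ=344°: P = B + -0.76·ex + -2.32·ey = (4.3373,-0.1925)

θ=226°: 0.92 -2.22
θ=344°: 4.34 -0.19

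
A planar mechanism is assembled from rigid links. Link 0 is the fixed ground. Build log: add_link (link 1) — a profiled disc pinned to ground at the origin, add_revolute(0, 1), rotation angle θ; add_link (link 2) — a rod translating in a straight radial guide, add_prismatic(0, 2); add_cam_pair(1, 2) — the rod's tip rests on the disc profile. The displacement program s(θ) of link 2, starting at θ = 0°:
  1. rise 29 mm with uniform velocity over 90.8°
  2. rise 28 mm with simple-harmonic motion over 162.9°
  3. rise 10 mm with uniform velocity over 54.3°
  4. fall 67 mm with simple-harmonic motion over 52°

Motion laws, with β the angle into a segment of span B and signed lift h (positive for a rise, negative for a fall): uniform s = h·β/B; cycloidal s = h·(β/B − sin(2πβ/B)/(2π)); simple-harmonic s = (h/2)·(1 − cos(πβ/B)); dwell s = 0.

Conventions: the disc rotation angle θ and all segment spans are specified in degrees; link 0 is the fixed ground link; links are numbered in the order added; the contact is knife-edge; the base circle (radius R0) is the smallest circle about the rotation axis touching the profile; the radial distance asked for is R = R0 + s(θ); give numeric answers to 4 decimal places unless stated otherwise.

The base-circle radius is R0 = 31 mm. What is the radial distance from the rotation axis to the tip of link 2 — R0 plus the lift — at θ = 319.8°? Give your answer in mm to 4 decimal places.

seg 1 [0°–90.8°] uniform, h=29: full span → s += 29 → s = 29.0000
seg 2 [90.8°–253.7°] simple-harmonic, h=28: full span → s += 28 → s = 57.0000
seg 3 [253.7°–308°] uniform, h=10: full span → s += 10 → s = 67.0000
seg 4 [308°–360°] simple-harmonic, h=-67: θ=319.8° here. β=11.8, B=52. -67/2·(1 − cos(π·0.2269)) = -8.1583 → s = 58.8417
R = R0 + s = 31 + 58.8417 = 89.8417

89.8417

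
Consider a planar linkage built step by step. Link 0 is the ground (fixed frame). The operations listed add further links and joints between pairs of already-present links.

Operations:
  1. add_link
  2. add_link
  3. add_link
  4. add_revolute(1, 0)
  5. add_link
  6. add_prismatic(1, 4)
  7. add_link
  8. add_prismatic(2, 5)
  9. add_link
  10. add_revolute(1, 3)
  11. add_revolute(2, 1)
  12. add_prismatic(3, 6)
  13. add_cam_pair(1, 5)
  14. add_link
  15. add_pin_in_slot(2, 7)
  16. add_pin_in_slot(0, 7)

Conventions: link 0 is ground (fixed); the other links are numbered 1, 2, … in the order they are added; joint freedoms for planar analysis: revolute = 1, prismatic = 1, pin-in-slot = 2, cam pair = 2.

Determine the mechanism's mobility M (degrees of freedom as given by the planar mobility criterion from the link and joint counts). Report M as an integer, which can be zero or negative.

link 0 = ground. State L|J1|J2 = 1|0|0
+link1  2|0|0
+link2  3|0|0
+link3  4|0|0
R(1,0) f=1→J1  4|1|0
+link4  5|1|0
P(1,4) f=1→J1  5|2|0
+link5  6|2|0
P(2,5) f=1→J1  6|3|0
+link6  7|3|0
R(1,3) f=1→J1  7|4|0
R(2,1) f=1→J1  7|5|0
P(3,6) f=1→J1  7|6|0
C(1,5) f=2→J2  7|6|1
+link7  8|6|1
PS(2,7) f=2→J2  8|6|2
PS(0,7) f=2→J2  8|6|3
M = 3(8−1)−2·6−3 = 21−12−3 = 6

M = 6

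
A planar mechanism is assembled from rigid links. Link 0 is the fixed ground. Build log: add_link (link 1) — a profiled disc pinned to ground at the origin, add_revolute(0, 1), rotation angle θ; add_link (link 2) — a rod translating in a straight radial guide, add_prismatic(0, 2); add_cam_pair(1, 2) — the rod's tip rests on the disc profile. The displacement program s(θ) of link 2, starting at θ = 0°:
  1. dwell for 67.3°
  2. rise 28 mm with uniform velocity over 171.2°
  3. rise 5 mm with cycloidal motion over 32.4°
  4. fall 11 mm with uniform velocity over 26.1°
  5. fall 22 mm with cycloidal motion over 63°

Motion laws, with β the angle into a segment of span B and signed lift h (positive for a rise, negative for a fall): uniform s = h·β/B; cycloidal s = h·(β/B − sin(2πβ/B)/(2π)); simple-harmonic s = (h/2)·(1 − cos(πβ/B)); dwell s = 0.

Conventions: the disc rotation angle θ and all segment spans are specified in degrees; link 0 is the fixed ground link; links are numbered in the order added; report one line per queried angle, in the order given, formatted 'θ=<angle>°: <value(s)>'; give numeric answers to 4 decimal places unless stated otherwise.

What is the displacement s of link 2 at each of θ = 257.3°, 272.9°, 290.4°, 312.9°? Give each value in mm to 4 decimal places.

seg 1 [0°–67.3°] dwell: s stays 0.0000
seg 2 [67.3°–238.5°] uniform, h=28: full span → s += 28 → s = 28.0000
seg 3 [238.5°–270.9°] cycloidal, h=5: θ=257.3° here. β=18.8, B=32.4. 5·(0.5802 − sin(2π·0.5802)/(2π)) = 3.2857 → s = 31.2857
seg 3 [238.5°–270.9°] cycloidal, h=5: full span → s += 5 → s = 33.0000
seg 4 [270.9°–297°] uniform, h=-11: θ=272.9° here. β=2, B=26.1. -11·2/26.1 = -0.8429 → s = 32.1571
seg 4 [270.9°–297°] uniform, h=-11: θ=290.4° here. β=19.5, B=26.1. -11·19.5/26.1 = -8.2184 → s = 24.7816
seg 4 [270.9°–297°] uniform, h=-11: full span → s += -11 → s = 22.0000
seg 5 [297°–360°] cycloidal, h=-22: θ=312.9° here. β=15.9, B=63. -22·(0.2524 − sin(2π·0.2524)/(2π)) = -2.0514 → s = 19.9486

θ=257.3°: 31.2857
θ=272.9°: 32.1571
θ=290.4°: 24.7816
θ=312.9°: 19.9486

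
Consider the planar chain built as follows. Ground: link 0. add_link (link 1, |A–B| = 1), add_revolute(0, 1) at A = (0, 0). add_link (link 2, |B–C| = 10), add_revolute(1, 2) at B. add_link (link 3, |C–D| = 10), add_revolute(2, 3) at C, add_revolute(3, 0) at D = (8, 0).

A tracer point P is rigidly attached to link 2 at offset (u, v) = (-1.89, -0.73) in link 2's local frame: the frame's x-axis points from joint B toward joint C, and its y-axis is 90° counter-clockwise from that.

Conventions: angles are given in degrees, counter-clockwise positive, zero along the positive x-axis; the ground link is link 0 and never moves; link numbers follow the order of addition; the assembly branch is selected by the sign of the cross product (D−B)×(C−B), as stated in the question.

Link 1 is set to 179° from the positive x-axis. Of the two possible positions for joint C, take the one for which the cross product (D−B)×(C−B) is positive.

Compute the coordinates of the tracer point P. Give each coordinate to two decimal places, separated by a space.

A=(0,0), D=(8.00,0)
B = A + 1.00·(cos179°, sin179°) = (-0.9998, 0.0175)
|BD| = 8.9999
circle(B,10.00) ∩ circle(D,10.00): a=4.4999, h=8.9303
  candidates: C₊=(3.5174,8.9390) cross=80.372; C₋=(3.4828,-8.9216) cross=-80.372
  branch + wants cross > 0 → take C=(3.5174,8.9390) (cross=80.372)
ex = (C−B)/|BC| = (0.4517,0.8922); ey = (-0.8922,0.4517)
P = B + -1.89·ex + -0.73·ey = (-1.2023,-1.9985)

-1.20 -2.00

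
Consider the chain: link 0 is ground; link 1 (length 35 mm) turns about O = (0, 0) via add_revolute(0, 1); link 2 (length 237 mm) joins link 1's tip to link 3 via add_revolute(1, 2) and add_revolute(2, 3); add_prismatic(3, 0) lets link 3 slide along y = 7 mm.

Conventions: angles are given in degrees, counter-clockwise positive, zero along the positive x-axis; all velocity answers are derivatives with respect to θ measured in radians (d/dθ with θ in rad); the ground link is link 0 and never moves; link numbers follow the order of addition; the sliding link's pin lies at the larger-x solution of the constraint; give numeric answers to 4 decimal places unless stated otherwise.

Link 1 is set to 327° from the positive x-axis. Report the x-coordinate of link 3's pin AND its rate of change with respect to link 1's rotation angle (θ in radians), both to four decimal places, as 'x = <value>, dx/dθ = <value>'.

geometry: r = 35 mm, L = 237 mm, e = 7 mm
crank pin P = (r cos θ, r sin θ) = (29.353470, -19.062366)
h = r sin θ − e = -19.062366 − 7 = -26.062366
x = r cos θ + √(L² − h²) = 29.353470 + 235.562631 = 264.916101
dx/dθ = −r sin θ − h·r cos θ/√(L² − h²) (θ in radians; h = -26.062366) = 22.309999

x = 264.9161, dx/dθ = 22.3100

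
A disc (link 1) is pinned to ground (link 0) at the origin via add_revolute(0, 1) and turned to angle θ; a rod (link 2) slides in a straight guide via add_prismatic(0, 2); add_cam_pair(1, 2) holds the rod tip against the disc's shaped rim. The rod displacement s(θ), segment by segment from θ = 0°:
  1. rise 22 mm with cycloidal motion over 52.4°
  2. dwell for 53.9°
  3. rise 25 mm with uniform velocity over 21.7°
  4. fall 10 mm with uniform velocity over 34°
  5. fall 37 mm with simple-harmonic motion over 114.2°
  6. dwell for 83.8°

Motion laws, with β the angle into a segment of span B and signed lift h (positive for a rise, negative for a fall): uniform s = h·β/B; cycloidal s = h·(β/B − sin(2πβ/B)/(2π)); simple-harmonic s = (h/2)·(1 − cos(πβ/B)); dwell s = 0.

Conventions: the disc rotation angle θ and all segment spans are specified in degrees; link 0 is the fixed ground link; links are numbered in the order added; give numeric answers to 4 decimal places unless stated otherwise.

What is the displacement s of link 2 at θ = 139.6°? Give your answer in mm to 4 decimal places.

segment 1 (0° to 52.4°, cycloidal, h = 22) is passed completely: s = 0.0000 + (22) = 22.0000
segment 2 (52.4° to 106.3°, dwell): s unchanged at 22.0000
segment 3 (106.3° to 128°, uniform, h = 25) is passed completely: s = 22.0000 + (25) = 47.0000
θ = 139.6° falls in segment 4 (128° to 162°, uniform, h = -10): β = 139.6 − 128 = 11.6°, B = 34°; Δs = -10·11.6/34 = -3.4118; s = 47.0000 − 3.4118 = 43.5882

43.5882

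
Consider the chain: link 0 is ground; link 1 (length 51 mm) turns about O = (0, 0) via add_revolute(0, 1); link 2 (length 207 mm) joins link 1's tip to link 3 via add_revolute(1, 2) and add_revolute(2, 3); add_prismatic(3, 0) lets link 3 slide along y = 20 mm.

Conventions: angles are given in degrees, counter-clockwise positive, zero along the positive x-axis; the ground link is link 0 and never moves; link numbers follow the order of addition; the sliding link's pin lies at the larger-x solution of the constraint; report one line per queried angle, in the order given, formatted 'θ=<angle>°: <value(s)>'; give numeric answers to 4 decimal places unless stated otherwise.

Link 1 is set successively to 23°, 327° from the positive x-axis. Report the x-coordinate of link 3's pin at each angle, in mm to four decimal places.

geometry: r = 51 mm, L = 207 mm, e = 20 mm
θ=23°: crank pin P = (r cos θ, r sin θ) = (46.945748, 19.927288)
θ=23°: h = r sin θ − e = 19.927288 − 20 = -0.072712
θ=23°: x = r cos θ + √(L² − h²) = 46.945748 + 206.999987 = 253.945735
θ=327°: crank pin P = (r cos θ, r sin θ) = (42.772199, -27.776591)
θ=327°: h = r sin θ − e = -27.776591 − 20 = -47.776591
θ=327°: x = r cos θ + √(L² − h²) = 42.772199 + 201.411016 = 244.183215

θ=23°: 253.9457
θ=327°: 244.1832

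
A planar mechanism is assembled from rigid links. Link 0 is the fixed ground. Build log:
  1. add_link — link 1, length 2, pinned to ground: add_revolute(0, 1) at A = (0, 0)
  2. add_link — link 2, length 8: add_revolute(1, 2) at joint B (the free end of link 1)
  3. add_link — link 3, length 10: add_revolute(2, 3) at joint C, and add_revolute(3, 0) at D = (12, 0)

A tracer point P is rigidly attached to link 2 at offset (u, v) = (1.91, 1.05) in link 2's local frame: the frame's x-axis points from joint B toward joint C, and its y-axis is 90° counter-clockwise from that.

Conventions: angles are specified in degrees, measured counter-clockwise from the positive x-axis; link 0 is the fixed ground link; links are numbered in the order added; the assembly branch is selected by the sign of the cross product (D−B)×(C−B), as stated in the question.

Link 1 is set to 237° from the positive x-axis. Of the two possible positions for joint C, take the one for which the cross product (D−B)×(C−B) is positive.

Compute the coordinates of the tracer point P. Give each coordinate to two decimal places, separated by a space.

A=(0,0), D=(12.00,0)
B = A + 2.00·(cos237°, sin237°) = (-1.0893, -1.6773)
|BD| = 13.1963
circle(B,8.00) ∩ circle(D,10.00): a=5.2341, h=6.0501
  candidates: C₊=(3.3334,4.9890) cross=79.839; C₋=(4.8714,-7.0131) cross=-79.839
  branch + wants cross > 0 → take C=(3.3334,4.9890) (cross=79.839)
ex = (C−B)/|BC| = (0.5528,0.8333); ey = (-0.8333,0.5528)
P = B + 1.91·ex + 1.05·ey = (-0.9083,0.4947)

-0.91 0.49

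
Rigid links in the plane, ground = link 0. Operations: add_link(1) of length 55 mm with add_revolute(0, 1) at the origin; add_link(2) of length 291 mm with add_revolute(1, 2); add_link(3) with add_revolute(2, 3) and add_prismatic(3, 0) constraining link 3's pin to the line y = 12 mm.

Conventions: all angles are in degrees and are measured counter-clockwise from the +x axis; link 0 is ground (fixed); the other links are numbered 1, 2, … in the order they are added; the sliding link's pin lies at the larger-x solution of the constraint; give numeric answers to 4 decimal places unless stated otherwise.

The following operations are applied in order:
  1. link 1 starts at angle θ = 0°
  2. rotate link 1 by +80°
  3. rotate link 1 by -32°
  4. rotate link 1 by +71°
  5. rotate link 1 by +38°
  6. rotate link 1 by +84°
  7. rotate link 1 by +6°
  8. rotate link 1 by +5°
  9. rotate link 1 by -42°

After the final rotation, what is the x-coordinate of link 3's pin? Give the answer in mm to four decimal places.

geometry: r = 55 mm, L = 291 mm, e = 12 mm; θ starts at 0°
rotate link 1 by +80°: θ ← 0° +80° = 80°
rotate link 1 by -32°: θ ← 80° -32° = 48°
rotate link 1 by +71°: θ ← 48° +71° = 119°
rotate link 1 by +38°: θ ← 119° +38° = 157°
rotate link 1 by +84°: θ ← 157° +84° = 241°
rotate link 1 by +6°: θ ← 241° +6° = 247°
rotate link 1 by +5°: θ ← 247° +5° = 252°
rotate link 1 by -42°: θ ← 252° -42° = 210°
crank pin P = (r cos θ, r sin θ) = (-47.631397, -27.500000)
h = r sin θ − e = -27.500000 − 12 = -39.500000
x = r cos θ + √(L² − h²) = -47.631397 + 288.306694 = 240.675297

240.6753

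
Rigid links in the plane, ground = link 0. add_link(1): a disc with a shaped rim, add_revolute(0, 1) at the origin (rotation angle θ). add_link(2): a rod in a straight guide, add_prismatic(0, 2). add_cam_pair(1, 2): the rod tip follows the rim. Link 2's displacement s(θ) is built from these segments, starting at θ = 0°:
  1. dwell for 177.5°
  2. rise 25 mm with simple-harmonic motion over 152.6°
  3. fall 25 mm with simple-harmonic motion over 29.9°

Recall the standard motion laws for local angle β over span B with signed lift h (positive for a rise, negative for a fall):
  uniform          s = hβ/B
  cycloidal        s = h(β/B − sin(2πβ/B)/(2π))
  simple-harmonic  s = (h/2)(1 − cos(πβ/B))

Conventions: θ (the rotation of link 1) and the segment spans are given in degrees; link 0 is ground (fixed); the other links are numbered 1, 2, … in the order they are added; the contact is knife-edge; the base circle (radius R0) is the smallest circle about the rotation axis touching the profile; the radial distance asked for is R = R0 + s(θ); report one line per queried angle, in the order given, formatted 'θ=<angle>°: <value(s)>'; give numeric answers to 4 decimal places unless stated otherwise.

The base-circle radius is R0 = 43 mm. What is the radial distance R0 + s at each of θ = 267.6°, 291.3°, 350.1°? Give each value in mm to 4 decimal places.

segment 1 (0° to 177.5°, dwell): s unchanged at 0.0000
θ = 267.6° falls in segment 2 (177.5° to 330.1°, simple-harmonic, h = 25): β = 267.6 − 177.5 = 90.1°, B = 152.6°; Δs = 25/2·(1 − cos(π·0.5904)) = 16.0037; s = 0.0000 + 16.0037 = 16.0037
θ = 291.3° falls in segment 2 (177.5° to 330.1°, simple-harmonic, h = 25): β = 291.3 − 177.5 = 113.8°, B = 152.6°; Δs = 25/2·(1 − cos(π·0.7457)) = 21.2198; s = 0.0000 + 21.2198 = 21.2198
segment 2 (177.5° to 330.1°, simple-harmonic, h = 25) is passed completely: s = 0.0000 + (25) = 25.0000
θ = 350.1° falls in segment 3 (330.1° to 360°, simple-harmonic, h = -25): β = 350.1 − 330.1 = 20°, B = 29.9°; Δs = -25/2·(1 − cos(π·0.6689)) = -18.8257; s = 25.0000 − 18.8257 = 6.1743
θ=267.6°: R = R0 + s = 43 + 16.0037 = 59.0037
θ=291.3°: R = R0 + s = 43 + 21.2198 = 64.2198
θ=350.1°: R = R0 + s = 43 + 6.1743 = 49.1743

θ=267.6°: 59.0037
θ=291.3°: 64.2198
θ=350.1°: 49.1743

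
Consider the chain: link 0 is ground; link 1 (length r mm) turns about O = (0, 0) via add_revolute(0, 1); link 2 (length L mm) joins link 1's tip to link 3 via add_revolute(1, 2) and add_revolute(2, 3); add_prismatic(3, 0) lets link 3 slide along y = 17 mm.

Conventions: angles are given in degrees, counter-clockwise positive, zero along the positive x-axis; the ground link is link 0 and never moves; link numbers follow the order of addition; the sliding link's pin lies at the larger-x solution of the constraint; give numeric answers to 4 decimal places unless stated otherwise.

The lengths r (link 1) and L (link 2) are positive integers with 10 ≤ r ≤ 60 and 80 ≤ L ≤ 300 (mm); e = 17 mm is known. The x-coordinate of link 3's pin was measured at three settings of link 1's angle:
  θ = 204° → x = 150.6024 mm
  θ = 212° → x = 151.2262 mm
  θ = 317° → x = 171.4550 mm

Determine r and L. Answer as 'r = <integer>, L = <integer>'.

constraint per measurement: (x − r cos θ)² + (r sin θ − e)² = L²
subtracting the θ₁ and θ₂ equations cancels the r² and L² terms:
r = (x₁² − x₂²) / (2[(x₁cos θ₁ + e sin θ₁) − (x₂cos θ₂ + e sin θ₂)]) = 13.0011 → r = 13
L² = (x₁ − r cos θ₁)² + (r sin θ₁ − e)² = 26895.9961 → L = 164.0000 → L = 164
check at θ₃=317°: x = 171.4550 (printed 171.4550) ✓

r = 13, L = 164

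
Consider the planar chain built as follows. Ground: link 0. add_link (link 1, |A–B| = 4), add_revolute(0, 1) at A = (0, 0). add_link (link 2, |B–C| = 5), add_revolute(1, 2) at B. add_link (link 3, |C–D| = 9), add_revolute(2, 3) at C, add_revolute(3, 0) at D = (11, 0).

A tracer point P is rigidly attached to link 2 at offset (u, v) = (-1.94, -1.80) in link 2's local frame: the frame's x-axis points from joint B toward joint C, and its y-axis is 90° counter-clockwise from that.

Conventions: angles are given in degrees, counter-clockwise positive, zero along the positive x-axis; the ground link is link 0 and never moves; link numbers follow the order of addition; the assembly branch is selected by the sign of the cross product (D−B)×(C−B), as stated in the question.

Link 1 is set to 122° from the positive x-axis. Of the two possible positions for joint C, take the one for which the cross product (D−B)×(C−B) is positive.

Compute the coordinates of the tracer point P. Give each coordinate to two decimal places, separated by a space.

A=(0,0), D=(11.00,0)
B = A + 4.00·(cos122°, sin122°) = (-2.1197, 3.3922)
|BD| = 13.5511
circle(B,5.00) ∩ circle(D,9.00): a=4.7093, h=1.6800
  candidates: C₊=(2.8602,3.8398) cross=22.766; C₋=(2.0192,0.5868) cross=-22.766
  branch + wants cross > 0 → take C=(2.8602,3.8398) (cross=22.766)
ex = (C−B)/|BC| = (0.9960,0.0895); ey = (-0.0895,0.9960)
P = B + -1.94·ex + -1.80·ey = (-3.8907,1.4257)

-3.89 1.43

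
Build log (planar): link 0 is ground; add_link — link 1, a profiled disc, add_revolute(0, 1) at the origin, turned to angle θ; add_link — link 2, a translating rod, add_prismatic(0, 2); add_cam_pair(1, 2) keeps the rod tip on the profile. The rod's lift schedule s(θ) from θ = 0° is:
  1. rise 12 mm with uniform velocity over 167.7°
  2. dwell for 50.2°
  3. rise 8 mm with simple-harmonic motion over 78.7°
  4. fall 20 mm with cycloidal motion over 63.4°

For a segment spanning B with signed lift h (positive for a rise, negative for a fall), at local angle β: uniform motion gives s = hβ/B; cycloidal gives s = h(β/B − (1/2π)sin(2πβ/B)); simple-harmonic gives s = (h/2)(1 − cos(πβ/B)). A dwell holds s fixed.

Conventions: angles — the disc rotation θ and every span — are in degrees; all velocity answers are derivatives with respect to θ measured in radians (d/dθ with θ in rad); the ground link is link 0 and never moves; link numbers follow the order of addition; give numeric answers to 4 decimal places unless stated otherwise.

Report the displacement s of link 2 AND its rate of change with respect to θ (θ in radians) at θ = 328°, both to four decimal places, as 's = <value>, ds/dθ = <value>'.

seg 1 [0°–167.7°] uniform, h=12: full span → s += 12 → s = 12.0000
seg 2 [167.7°–217.9°] dwell: s stays 12.0000
seg 3 [217.9°–296.6°] simple-harmonic, h=8: full span → s += 8 → s = 20.0000
seg 4 [296.6°–360°] cycloidal, h=-20: θ=328° here. β=31.4, B=63.4. -20·(0.4953 − sin(2π·0.4953)/(2π)) = -9.8107 → s = 10.1893
velocity in seg [296.6°–360°] (cycloidal), θ in radians: β = 31.4° = 0.5480 rad, B = 63.4° = 1.1065 rad; ds/dθ = (h/B)(1 − cos(2πβ/B)) = ((-20)/1.1065)(1 − cos(2π·0.4953)) = -36.140769 mm/rad

s = 10.1893, ds/dθ = -36.1408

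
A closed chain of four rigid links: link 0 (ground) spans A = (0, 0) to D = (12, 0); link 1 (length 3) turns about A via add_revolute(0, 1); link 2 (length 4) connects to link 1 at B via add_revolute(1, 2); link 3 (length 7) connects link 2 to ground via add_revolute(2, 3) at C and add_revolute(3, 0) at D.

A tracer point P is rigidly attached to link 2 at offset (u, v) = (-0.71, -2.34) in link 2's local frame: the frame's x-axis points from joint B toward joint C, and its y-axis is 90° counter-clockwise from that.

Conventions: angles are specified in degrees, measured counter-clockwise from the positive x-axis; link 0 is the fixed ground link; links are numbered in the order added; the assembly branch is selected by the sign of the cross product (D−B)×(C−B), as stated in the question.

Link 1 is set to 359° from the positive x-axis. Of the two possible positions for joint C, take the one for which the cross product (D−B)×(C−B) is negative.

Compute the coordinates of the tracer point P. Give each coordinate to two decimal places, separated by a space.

A=(0,0), D=(12.00,0)
B = A + 3.00·(cos359°, sin359°) = (2.9995, -0.0524)
|BD| = 9.0006
circle(B,4.00) ∩ circle(D,7.00): a=2.6671, h=2.9810
  candidates: C₊=(5.6493,2.9441) cross=26.831; C₋=(5.6839,-3.0178) cross=-26.831
  branch - wants cross < 0 → take C=(5.6839,-3.0178) (cross=-26.831)
ex = (C−B)/|BC| = (0.6711,-0.7414); ey = (0.7414,0.6711)
P = B + -0.71·ex + -2.34·ey = (0.7883,-1.0964)

0.79 -1.10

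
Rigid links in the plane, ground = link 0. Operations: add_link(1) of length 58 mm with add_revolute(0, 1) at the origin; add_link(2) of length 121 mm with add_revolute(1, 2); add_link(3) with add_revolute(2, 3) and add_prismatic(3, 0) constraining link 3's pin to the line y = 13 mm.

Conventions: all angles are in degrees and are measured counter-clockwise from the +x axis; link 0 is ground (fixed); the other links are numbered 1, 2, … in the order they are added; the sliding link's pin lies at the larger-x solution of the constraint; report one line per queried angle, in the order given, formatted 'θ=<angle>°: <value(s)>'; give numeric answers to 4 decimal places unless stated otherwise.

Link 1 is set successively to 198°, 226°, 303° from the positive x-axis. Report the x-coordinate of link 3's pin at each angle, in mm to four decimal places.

geometry: r = 58 mm, L = 121 mm, e = 13 mm
θ=198°: crank pin P = (r cos θ, r sin θ) = (-55.161278, -17.922986)
θ=198°: h = r sin θ − e = -17.922986 − 13 = -30.922986
θ=198°: x = r cos θ + √(L² − h²) = -55.161278 + 116.981917 = 61.820639
θ=226°: crank pin P = (r cos θ, r sin θ) = (-40.290185, -41.721708)
θ=226°: h = r sin θ − e = -41.721708 − 13 = -54.721708
θ=226°: x = r cos θ + √(L² − h²) = -40.290185 + 107.919112 = 67.628926
θ=303°: crank pin P = (r cos θ, r sin θ) = (31.589064, -48.642893)
θ=303°: h = r sin θ − e = -48.642893 − 13 = -61.642893
θ=303°: x = r cos θ + √(L² − h²) = 31.589064 + 104.120861 = 135.709925

θ=198°: 61.8206
θ=226°: 67.6289
θ=303°: 135.7099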